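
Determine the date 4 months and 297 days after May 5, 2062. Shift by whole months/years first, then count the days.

Adding 4 months and 297 days from May 5, 2062: first the month/year part, then the days.
month 5 + 4 = 9 → September 2062.
Day 5 is valid in September, giving September 5, 2062.
Now add 297 days from September 5, 2062.
September has 30 days, so 30 − 5 = 25 days remain after September 5, 2062; 297 − 25 = 272 left.
October 2062 has 31 days: 272 − 31 = 241 left.
November 2062 has 30 days: 241 − 30 = 211 left.
December 2062 has 31 days: 211 − 31 = 180 left.
January 2063 has 31 days: 180 − 31 = 149 left.
February 2063 has 28 days (2063 is not a leap year): 149 − 28 = 121 left.
March 2063 has 31 days: 121 − 31 = 90 left.
April 2063 has 30 days: 90 − 30 = 60 left.
May 2063 has 31 days: 60 − 31 = 29 left.
29 days into June 2063 → June 29, 2063.

June 29, 2063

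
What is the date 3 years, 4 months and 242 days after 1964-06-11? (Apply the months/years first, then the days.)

June 9, 1968

Advancing 3 years, 4 months and 242 days from June 11, 1964: first the month/year part, then the days.
+3 years → 1967; month 6 + 4 = 10 → October 1967.
Day 11 is valid in October, giving October 11, 1967.
Now add 242 days from October 11, 1967.
October has 31 days, so 31 − 11 = 20 days remain after October 11, 1967; 242 − 20 = 222 left.
November 1967 has 30 days: 222 − 30 = 192 left.
December 1967 has 31 days: 192 − 31 = 161 left.
January 1968 has 31 days: 161 − 31 = 130 left.
February 1968 has 29 days (1968 is a leap year): 130 − 29 = 101 left.
March 1968 has 31 days: 101 − 31 = 70 left.
April 1968 has 30 days: 70 − 30 = 40 left.
May 1968 has 31 days: 40 − 31 = 9 left.
9 days into June 1968 → June 9, 1968.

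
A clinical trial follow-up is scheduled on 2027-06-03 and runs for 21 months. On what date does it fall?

March 3, 2029

Counting forward 21 months from June 3, 2027.
month 6 + 21 = 27, which is month 3 of year 2029 → March 2029.
Day 3 is valid in March, giving March 3, 2029.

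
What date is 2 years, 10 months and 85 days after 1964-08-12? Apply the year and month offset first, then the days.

September 5, 1967

Adding 2 years, 10 months and 85 days from August 12, 1964: first the month/year part, then the days.
+2 years → 1966; month 8 + 10 = 18, which is month 6 of year 1967 → June 1967.
Day 12 is valid in June, giving June 12, 1967.
Now add 85 days from June 12, 1967.
June has 30 days, so 30 − 12 = 18 days remain after June 12, 1967; 85 − 18 = 67 left.
July 1967 has 31 days: 67 − 31 = 36 left.
August 1967 has 31 days: 36 − 31 = 5 left.
5 days into September 1967 → September 5, 1967.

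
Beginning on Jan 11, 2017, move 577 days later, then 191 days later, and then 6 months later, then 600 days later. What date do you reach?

April 9, 2021

Counting forward 577 days from January 11, 2017:
January has 31 days, so 31 − 11 = 20 days remain after January 11, 2017; 577 − 20 = 557 left.
February 2017 has 28 days (2017 is not a leap year): 557 − 28 = 529 left.
March 2017 has 31 days: 529 − 31 = 498 left.
April 2017 has 30 days: 498 − 30 = 468 left.
May 2017 has 31 days: 468 − 31 = 437 left.
June 2017 has 30 days: 437 − 30 = 407 left.
July 2017 has 31 days: 407 − 31 = 376 left.
August 2017 has 31 days: 376 − 31 = 345 left.
September 2017 has 30 days: 345 − 30 = 315 left.
October 2017 has 31 days: 315 − 31 = 284 left.
November 2017 has 30 days: 284 − 30 = 254 left.
December 2017 has 31 days: 254 − 31 = 223 left.
January 2018 has 31 days: 223 − 31 = 192 left.
February 2018 has 28 days (2018 is not a leap year): 192 − 28 = 164 left.
March 2018 has 31 days: 164 − 31 = 133 left.
April 2018 has 30 days: 133 − 30 = 103 left.
May 2018 has 31 days: 103 − 31 = 72 left.
June 2018 has 30 days: 72 − 30 = 42 left.
July 2018 has 31 days: 42 − 31 = 11 left.
11 days into August 2018 → August 11, 2018.
Counting forward 191 days from August 11, 2018:
August has 31 days, so 31 − 11 = 20 days remain after August 11, 2018; 191 − 20 = 171 left.
September 2018 has 30 days: 171 − 30 = 141 left.
October 2018 has 31 days: 141 − 31 = 110 left.
November 2018 has 30 days: 110 − 30 = 80 left.
December 2018 has 31 days: 80 − 31 = 49 left.
January 2019 has 31 days: 49 − 31 = 18 left.
18 days into February 2019 → February 18, 2019.
Adding 6 months from February 18, 2019:
month 2 + 6 = 8 → August 2019.
Day 18 is valid in August, giving August 18, 2019.
Counting forward 600 days from August 18, 2019:
August has 31 days, so 31 − 18 = 13 days remain after August 18, 2019; 600 − 13 = 587 left.
September 2019 has 30 days: 587 − 30 = 557 left.
October 2019 has 31 days: 557 − 31 = 526 left.
November 2019 has 30 days: 526 − 30 = 496 left.
December 2019 has 31 days: 496 − 31 = 465 left.
January 2020 has 31 days: 465 − 31 = 434 left.
February 2020 has 29 days (2020 is a leap year): 434 − 29 = 405 left.
March 2020 has 31 days: 405 − 31 = 374 left.
April 2020 has 30 days: 374 − 30 = 344 left.
May 2020 has 31 days: 344 − 31 = 313 left.
June 2020 has 30 days: 313 − 30 = 283 left.
July 2020 has 31 days: 283 − 31 = 252 left.
August 2020 has 31 days: 252 − 31 = 221 left.
September 2020 has 30 days: 221 − 30 = 191 left.
October 2020 has 31 days: 191 − 31 = 160 left.
November 2020 has 30 days: 160 − 30 = 130 left.
December 2020 has 31 days: 130 − 31 = 99 left.
January 2021 has 31 days: 99 − 31 = 68 left.
February 2021 has 28 days (2021 is not a leap year): 68 − 28 = 40 left.
March 2021 has 31 days: 40 − 31 = 9 left.
9 days into April 2021 → April 9, 2021.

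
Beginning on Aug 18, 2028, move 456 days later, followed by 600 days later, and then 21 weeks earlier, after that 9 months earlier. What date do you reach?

May 13, 2030

Counting forward 456 days from August 18, 2028:
August has 31 days, so 31 − 18 = 13 days remain after August 18, 2028; 456 − 13 = 443 left.
September 2028 has 30 days: 443 − 30 = 413 left.
October 2028 has 31 days: 413 − 31 = 382 left.
November 2028 has 30 days: 382 − 30 = 352 left.
December 2028 has 31 days: 352 − 31 = 321 left.
January 2029 has 31 days: 321 − 31 = 290 left.
February 2029 has 28 days (2029 is not a leap year): 290 − 28 = 262 left.
March 2029 has 31 days: 262 − 31 = 231 left.
April 2029 has 30 days: 231 − 30 = 201 left.
May 2029 has 31 days: 201 − 31 = 170 left.
June 2029 has 30 days: 170 − 30 = 140 left.
July 2029 has 31 days: 140 − 31 = 109 left.
August 2029 has 31 days: 109 − 31 = 78 left.
September 2029 has 30 days: 78 − 30 = 48 left.
October 2029 has 31 days: 48 − 31 = 17 left.
17 days into November 2029 → November 17, 2029.
Counting forward 600 days from November 17, 2029:
November has 30 days, so 30 − 17 = 13 days remain after November 17, 2029; 600 − 13 = 587 left.
December 2029 has 31 days: 587 − 31 = 556 left.
January 2030 has 31 days: 556 − 31 = 525 left.
February 2030 has 28 days (2030 is not a leap year): 525 − 28 = 497 left.
March 2030 has 31 days: 497 − 31 = 466 left.
April 2030 has 30 days: 466 − 30 = 436 left.
May 2030 has 31 days: 436 − 31 = 405 left.
June 2030 has 30 days: 405 − 30 = 375 left.
July 2030 has 31 days: 375 − 31 = 344 left.
August 2030 has 31 days: 344 − 31 = 313 left.
September 2030 has 30 days: 313 − 30 = 283 left.
October 2030 has 31 days: 283 − 31 = 252 left.
November 2030 has 30 days: 252 − 30 = 222 left.
December 2030 has 31 days: 222 − 31 = 191 left.
January 2031 has 31 days: 191 − 31 = 160 left.
February 2031 has 28 days (2031 is not a leap year): 160 − 28 = 132 left.
March 2031 has 31 days: 132 − 31 = 101 left.
April 2031 has 30 days: 101 − 30 = 71 left.
May 2031 has 31 days: 71 − 31 = 40 left.
June 2031 has 30 days: 40 − 30 = 10 left.
10 days into July 2031 → July 10, 2031.
Counting back 21 weeks (= 147 days) from July 10, 2031:
Going back 10 days from July 10, 2031 reaches the end of the previous month; 147 − 10 = 137 left.
June 2031 has 30 days: 137 − 30 = 107 left.
May 2031 has 31 days: 107 − 31 = 76 left.
April 2031 has 30 days: 76 − 30 = 46 left.
March 2031 has 31 days: 46 − 31 = 15 left.
February 2031 has 28 days; 28 − 15 = 13 → February 13, 2031.
Counting back 9 months from February 13, 2031:
month 2 − 9 = -7, which is month 5 of year 2030 → May 2030.
Day 13 is valid in May, giving May 13, 2030.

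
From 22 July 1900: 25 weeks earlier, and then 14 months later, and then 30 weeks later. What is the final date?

Counting back 25 weeks (= 175 days) from July 22, 1900:
Going back 22 days from July 22, 1900 reaches the end of the previous month; 175 − 22 = 153 left.
June 1900 has 30 days: 153 − 30 = 123 left.
May 1900 has 31 days: 123 − 31 = 92 left.
April 1900 has 30 days: 92 − 30 = 62 left.
March 1900 has 31 days: 62 − 31 = 31 left.
February 1900 has 28 days (1900 is not a leap year (divisible by 100 but not 400)): 31 − 28 = 3 left.
January 1900 has 31 days; 31 − 3 = 28 → January 28, 1900.
Adding 14 months from January 28, 1900:
month 1 + 14 = 15, which is month 3 of year 1901 → March 1901.
Day 28 is valid in March, giving March 28, 1901.
Counting forward 30 weeks (= 210 days) from March 28, 1901:
March has 31 days, so 31 − 28 = 3 days remain after March 28, 1901; 210 − 3 = 207 left.
April 1901 has 30 days: 207 − 30 = 177 left.
May 1901 has 31 days: 177 − 31 = 146 left.
June 1901 has 30 days: 146 − 30 = 116 left.
July 1901 has 31 days: 116 − 31 = 85 left.
August 1901 has 31 days: 85 − 31 = 54 left.
September 1901 has 30 days: 54 − 30 = 24 left.
24 days into October 1901 → October 24, 1901.

October 24, 1901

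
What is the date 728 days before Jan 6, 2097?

January 9, 2095

Subtracting 728 days from January 6, 2097.
Going back 6 days from January 6, 2097 reaches the end of the previous month; 728 − 6 = 722 left.
December 2096 has 31 days: 722 − 31 = 691 left.
November 2096 has 30 days: 691 − 30 = 661 left.
October 2096 has 31 days: 661 − 31 = 630 left.
September 2096 has 30 days: 630 − 30 = 600 left.
August 2096 has 31 days: 600 − 31 = 569 left.
July 2096 has 31 days: 569 − 31 = 538 left.
June 2096 has 30 days: 538 − 30 = 508 left.
May 2096 has 31 days: 508 − 31 = 477 left.
April 2096 has 30 days: 477 − 30 = 447 left.
March 2096 has 31 days: 447 − 31 = 416 left.
February 2096 has 29 days (2096 is a leap year): 416 − 29 = 387 left.
January 2096 has 31 days: 387 − 31 = 356 left.
December 2095 has 31 days: 356 − 31 = 325 left.
November 2095 has 30 days: 325 − 30 = 295 left.
October 2095 has 31 days: 295 − 31 = 264 left.
September 2095 has 30 days: 264 − 30 = 234 left.
August 2095 has 31 days: 234 − 31 = 203 left.
July 2095 has 31 days: 203 − 31 = 172 left.
June 2095 has 30 days: 172 − 30 = 142 left.
May 2095 has 31 days: 142 − 31 = 111 left.
April 2095 has 30 days: 111 − 30 = 81 left.
March 2095 has 31 days: 81 − 31 = 50 left.
February 2095 has 28 days (2095 is not a leap year): 50 − 28 = 22 left.
January 2095 has 31 days; 31 − 22 = 9 → January 9, 2095.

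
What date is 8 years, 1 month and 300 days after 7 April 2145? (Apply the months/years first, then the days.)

Adding 8 years, 1 month and 300 days from April 7, 2145: first the month/year part, then the days.
+8 years → 2153; month 4 + 1 = 5 → May 2153.
Day 7 is valid in May, giving May 7, 2153.
Now add 300 days from May 7, 2153.
May has 31 days, so 31 − 7 = 24 days remain after May 7, 2153; 300 − 24 = 276 left.
June 2153 has 30 days: 276 − 30 = 246 left.
July 2153 has 31 days: 246 − 31 = 215 left.
August 2153 has 31 days: 215 − 31 = 184 left.
September 2153 has 30 days: 184 − 30 = 154 left.
October 2153 has 31 days: 154 − 31 = 123 left.
November 2153 has 30 days: 123 − 30 = 93 left.
December 2153 has 31 days: 93 − 31 = 62 left.
January 2154 has 31 days: 62 − 31 = 31 left.
February 2154 has 28 days (2154 is not a leap year): 31 − 28 = 3 left.
3 days into March 2154 → March 3, 2154.

March 3, 2154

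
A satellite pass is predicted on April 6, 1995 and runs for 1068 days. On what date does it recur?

March 9, 1998

Adding 1068 days from April 6, 1995.
April has 30 days, so 30 − 6 = 24 days remain after April 6, 1995; 1068 − 24 = 1044 left.
May 1995 has 31 days: 1044 − 31 = 1013 left.
June 1995 has 30 days: 1013 − 30 = 983 left.
July 1995 has 31 days: 983 − 31 = 952 left.
August 1995 has 31 days: 952 − 31 = 921 left.
September 1995 has 30 days: 921 − 30 = 891 left.
October 1995 has 31 days: 891 − 31 = 860 left.
November 1995 has 30 days: 860 − 30 = 830 left.
December 1995 has 31 days: 830 − 31 = 799 left.
January 1996 has 31 days: 799 − 31 = 768 left.
February 1996 has 29 days (1996 is a leap year): 768 − 29 = 739 left.
March 1996 has 31 days: 739 − 31 = 708 left.
April 1996 has 30 days: 708 − 30 = 678 left.
May 1996 has 31 days: 678 − 31 = 647 left.
June 1996 has 30 days: 647 − 30 = 617 left.
July 1996 has 31 days: 617 − 31 = 586 left.
August 1996 has 31 days: 586 − 31 = 555 left.
September 1996 has 30 days: 555 − 30 = 525 left.
October 1996 has 31 days: 525 − 31 = 494 left.
November 1996 has 30 days: 494 − 30 = 464 left.
December 1996 has 31 days: 464 − 31 = 433 left.
January 1997 has 31 days: 433 − 31 = 402 left.
February 1997 has 28 days (1997 is not a leap year): 402 − 28 = 374 left.
March 1997 has 31 days: 374 − 31 = 343 left.
April 1997 has 30 days: 343 − 30 = 313 left.
May 1997 has 31 days: 313 − 31 = 282 left.
June 1997 has 30 days: 282 − 30 = 252 left.
July 1997 has 31 days: 252 − 31 = 221 left.
August 1997 has 31 days: 221 − 31 = 190 left.
September 1997 has 30 days: 190 − 30 = 160 left.
October 1997 has 31 days: 160 − 31 = 129 left.
November 1997 has 30 days: 129 − 30 = 99 left.
December 1997 has 31 days: 99 − 31 = 68 left.
January 1998 has 31 days: 68 − 31 = 37 left.
February 1998 has 28 days (1998 is not a leap year): 37 − 28 = 9 left.
9 days into March 1998 → March 9, 1998.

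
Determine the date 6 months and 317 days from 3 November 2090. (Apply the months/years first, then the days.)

Counting forward 6 months and 317 days from November 3, 2090: first the month/year part, then the days.
month 11 + 6 = 17, which is month 5 of year 2091 → May 2091.
Day 3 is valid in May, giving May 3, 2091.
Now add 317 days from May 3, 2091.
May has 31 days, so 31 − 3 = 28 days remain after May 3, 2091; 317 − 28 = 289 left.
June 2091 has 30 days: 289 − 30 = 259 left.
July 2091 has 31 days: 259 − 31 = 228 left.
August 2091 has 31 days: 228 − 31 = 197 left.
September 2091 has 30 days: 197 − 30 = 167 left.
October 2091 has 31 days: 167 − 31 = 136 left.
November 2091 has 30 days: 136 − 30 = 106 left.
December 2091 has 31 days: 106 − 31 = 75 left.
January 2092 has 31 days: 75 − 31 = 44 left.
February 2092 has 29 days (2092 is a leap year): 44 − 29 = 15 left.
15 days into March 2092 → March 15, 2092.

March 15, 2092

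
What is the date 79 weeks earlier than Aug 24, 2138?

Going back 79 weeks = 553 days from August 24, 2138.
Going back 24 days from August 24, 2138 reaches the end of the previous month; 553 − 24 = 529 left.
July 2138 has 31 days: 529 − 31 = 498 left.
June 2138 has 30 days: 498 − 30 = 468 left.
May 2138 has 31 days: 468 − 31 = 437 left.
April 2138 has 30 days: 437 − 30 = 407 left.
March 2138 has 31 days: 407 − 31 = 376 left.
February 2138 has 28 days (2138 is not a leap year): 376 − 28 = 348 left.
January 2138 has 31 days: 348 − 31 = 317 left.
December 2137 has 31 days: 317 − 31 = 286 left.
November 2137 has 30 days: 286 − 30 = 256 left.
October 2137 has 31 days: 256 − 31 = 225 left.
September 2137 has 30 days: 225 − 30 = 195 left.
August 2137 has 31 days: 195 − 31 = 164 left.
July 2137 has 31 days: 164 − 31 = 133 left.
June 2137 has 30 days: 133 − 30 = 103 left.
May 2137 has 31 days: 103 − 31 = 72 left.
April 2137 has 30 days: 72 − 30 = 42 left.
March 2137 has 31 days: 42 − 31 = 11 left.
February 2137 has 28 days; 28 − 11 = 17 → February 17, 2137.

February 17, 2137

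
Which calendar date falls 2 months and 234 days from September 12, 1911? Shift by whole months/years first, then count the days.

July 3, 1912

Counting forward 2 months and 234 days from September 12, 1911: first the month/year part, then the days.
month 9 + 2 = 11 → November 1911.
Day 12 is valid in November, giving November 12, 1911.
Now add 234 days from November 12, 1911.
November has 30 days, so 30 − 12 = 18 days remain after November 12, 1911; 234 − 18 = 216 left.
December 1911 has 31 days: 216 − 31 = 185 left.
January 1912 has 31 days: 185 − 31 = 154 left.
February 1912 has 29 days (1912 is a leap year): 154 − 29 = 125 left.
March 1912 has 31 days: 125 − 31 = 94 left.
April 1912 has 30 days: 94 − 30 = 64 left.
May 1912 has 31 days: 64 − 31 = 33 left.
June 1912 has 30 days: 33 − 30 = 3 left.
3 days into July 1912 → July 3, 1912.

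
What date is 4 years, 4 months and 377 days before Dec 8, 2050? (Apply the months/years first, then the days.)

Counting back 4 years, 4 months and 377 days from December 8, 2050: first the month/year part, then the days.
-4 years → 2046; month 12 − 4 = 8 → August 2046.
Day 8 is valid in August, giving August 8, 2046.
Now subtract 377 days from August 8, 2046.
Going back 8 days from August 8, 2046 reaches the end of the previous month; 377 − 8 = 369 left.
July 2046 has 31 days: 369 − 31 = 338 left.
June 2046 has 30 days: 338 − 30 = 308 left.
May 2046 has 31 days: 308 − 31 = 277 left.
April 2046 has 30 days: 277 − 30 = 247 left.
March 2046 has 31 days: 247 − 31 = 216 left.
February 2046 has 28 days (2046 is not a leap year): 216 − 28 = 188 left.
January 2046 has 31 days: 188 − 31 = 157 left.
December 2045 has 31 days: 157 − 31 = 126 left.
November 2045 has 30 days: 126 − 30 = 96 left.
October 2045 has 31 days: 96 − 31 = 65 left.
September 2045 has 30 days: 65 − 30 = 35 left.
August 2045 has 31 days: 35 − 31 = 4 left.
July 2045 has 31 days; 31 − 4 = 27 → July 27, 2045.

July 27, 2045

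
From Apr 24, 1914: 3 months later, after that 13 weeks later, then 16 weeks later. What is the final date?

February 12, 1915

Advancing 3 months from April 24, 1914:
month 4 + 3 = 7 → July 1914.
Day 24 is valid in July, giving July 24, 1914.
Counting forward 13 weeks (= 91 days) from July 24, 1914:
July has 31 days, so 31 − 24 = 7 days remain after July 24, 1914; 91 − 7 = 84 left.
August 1914 has 31 days: 84 − 31 = 53 left.
September 1914 has 30 days: 53 − 30 = 23 left.
23 days into October 1914 → October 23, 1914.
Adding 16 weeks (= 112 days) from October 23, 1914:
October has 31 days, so 31 − 23 = 8 days remain after October 23, 1914; 112 − 8 = 104 left.
November 1914 has 30 days: 104 − 30 = 74 left.
December 1914 has 31 days: 74 − 31 = 43 left.
January 1915 has 31 days: 43 − 31 = 12 left.
12 days into February 1915 → February 12, 1915.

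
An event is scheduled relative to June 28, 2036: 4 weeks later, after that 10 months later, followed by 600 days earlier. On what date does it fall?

Adding 4 weeks (= 28 days) from June 28, 2036:
June has 30 days, so 30 − 28 = 2 days remain after June 28, 2036; 28 − 2 = 26 left.
26 days into July 2036 → July 26, 2036.
Advancing 10 months from July 26, 2036:
month 7 + 10 = 17, which is month 5 of year 2037 → May 2037.
Day 26 is valid in May, giving May 26, 2037.
Counting back 600 days from May 26, 2037:
Going back 26 days from May 26, 2037 reaches the end of the previous month; 600 − 26 = 574 left.
April 2037 has 30 days: 574 − 30 = 544 left.
March 2037 has 31 days: 544 − 31 = 513 left.
February 2037 has 28 days (2037 is not a leap year): 513 − 28 = 485 left.
January 2037 has 31 days: 485 − 31 = 454 left.
December 2036 has 31 days: 454 − 31 = 423 left.
November 2036 has 30 days: 423 − 30 = 393 left.
October 2036 has 31 days: 393 − 31 = 362 left.
September 2036 has 30 days: 362 − 30 = 332 left.
August 2036 has 31 days: 332 − 31 = 301 left.
July 2036 has 31 days: 301 − 31 = 270 left.
June 2036 has 30 days: 270 − 30 = 240 left.
May 2036 has 31 days: 240 − 31 = 209 left.
April 2036 has 30 days: 209 − 30 = 179 left.
March 2036 has 31 days: 179 − 31 = 148 left.
February 2036 has 29 days (2036 is a leap year): 148 − 29 = 119 left.
January 2036 has 31 days: 119 − 31 = 88 left.
December 2035 has 31 days: 88 − 31 = 57 left.
November 2035 has 30 days: 57 − 30 = 27 left.
October 2035 has 31 days; 31 − 27 = 4 → October 4, 2035.

October 4, 2035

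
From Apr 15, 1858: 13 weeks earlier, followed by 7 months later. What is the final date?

August 14, 1858

Counting back 13 weeks (= 91 days) from April 15, 1858:
Going back 15 days from April 15, 1858 reaches the end of the previous month; 91 − 15 = 76 left.
March 1858 has 31 days: 76 − 31 = 45 left.
February 1858 has 28 days (1858 is not a leap year): 45 − 28 = 17 left.
January 1858 has 31 days; 31 − 17 = 14 → January 14, 1858.
Advancing 7 months from January 14, 1858:
month 1 + 7 = 8 → August 1858.
Day 14 is valid in August, giving August 14, 1858.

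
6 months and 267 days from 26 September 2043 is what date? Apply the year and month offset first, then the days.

Counting forward 6 months and 267 days from September 26, 2043: first the month/year part, then the days.
month 9 + 6 = 15, which is month 3 of year 2044 → March 2044.
Day 26 is valid in March, giving March 26, 2044.
Now add 267 days from March 26, 2044.
March has 31 days, so 31 − 26 = 5 days remain after March 26, 2044; 267 − 5 = 262 left.
April 2044 has 30 days: 262 − 30 = 232 left.
May 2044 has 31 days: 232 − 31 = 201 left.
June 2044 has 30 days: 201 − 30 = 171 left.
July 2044 has 31 days: 171 − 31 = 140 left.
August 2044 has 31 days: 140 − 31 = 109 left.
September 2044 has 30 days: 109 − 30 = 79 left.
October 2044 has 31 days: 79 − 31 = 48 left.
November 2044 has 30 days: 48 − 30 = 18 left.
18 days into December 2044 → December 18, 2044.

December 18, 2044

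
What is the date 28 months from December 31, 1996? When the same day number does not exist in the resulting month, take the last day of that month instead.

April 30, 1999

Counting forward 28 months from December 31, 1996.
month 12 + 28 = 40, which is month 4 of year 1999 → April 1999.
April 1999 has only 30 days and the start was day 31, so the date clamps to April 30, 1999.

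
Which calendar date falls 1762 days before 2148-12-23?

Subtracting 1762 days from December 23, 2148.
Going back 23 days from December 23, 2148 reaches the end of the previous month; 1762 − 23 = 1739 left.
November 2148 has 30 days: 1739 − 30 = 1709 left.
October 2148 has 31 days: 1709 − 31 = 1678 left.
September 2148 has 30 days: 1678 − 30 = 1648 left.
August 2148 has 31 days: 1648 − 31 = 1617 left.
July 2148 has 31 days: 1617 − 31 = 1586 left.
June 2148 has 30 days: 1586 − 30 = 1556 left.
May 2148 has 31 days: 1556 − 31 = 1525 left.
April 2148 has 30 days: 1525 − 30 = 1495 left.
March 2148 has 31 days: 1495 − 31 = 1464 left.
February 2148 has 29 days (2148 is a leap year): 1464 − 29 = 1435 left.
January 2148 has 31 days: 1435 − 31 = 1404 left.
December 2147 has 31 days: 1404 − 31 = 1373 left.
November 2147 has 30 days: 1373 − 30 = 1343 left.
October 2147 has 31 days: 1343 − 31 = 1312 left.
September 2147 has 30 days: 1312 − 30 = 1282 left.
August 2147 has 31 days: 1282 − 31 = 1251 left.
July 2147 has 31 days: 1251 − 31 = 1220 left.
June 2147 has 30 days: 1220 − 30 = 1190 left.
May 2147 has 31 days: 1190 − 31 = 1159 left.
April 2147 has 30 days: 1159 − 30 = 1129 left.
March 2147 has 31 days: 1129 − 31 = 1098 left.
February 2147 has 28 days (2147 is not a leap year): 1098 − 28 = 1070 left.
January 2147 has 31 days: 1070 − 31 = 1039 left.
December 2146 has 31 days: 1039 − 31 = 1008 left.
November 2146 has 30 days: 1008 − 30 = 978 left.
October 2146 has 31 days: 978 − 31 = 947 left.
September 2146 has 30 days: 947 − 30 = 917 left.
August 2146 has 31 days: 917 − 31 = 886 left.
July 2146 has 31 days: 886 − 31 = 855 left.
June 2146 has 30 days: 855 − 30 = 825 left.
May 2146 has 31 days: 825 − 31 = 794 left.
April 2146 has 30 days: 794 − 30 = 764 left.
March 2146 has 31 days: 764 − 31 = 733 left.
February 2146 has 28 days (2146 is not a leap year): 733 − 28 = 705 left.
January 2146 has 31 days: 705 − 31 = 674 left.
December 2145 has 31 days: 674 − 31 = 643 left.
November 2145 has 30 days: 643 − 30 = 613 left.
October 2145 has 31 days: 613 − 31 = 582 left.
September 2145 has 30 days: 582 − 30 = 552 left.
August 2145 has 31 days: 552 − 31 = 521 left.
July 2145 has 31 days: 521 − 31 = 490 left.
June 2145 has 30 days: 490 − 30 = 460 left.
May 2145 has 31 days: 460 − 31 = 429 left.
April 2145 has 30 days: 429 − 30 = 399 left.
March 2145 has 31 days: 399 − 31 = 368 left.
February 2145 has 28 days (2145 is not a leap year): 368 − 28 = 340 left.
January 2145 has 31 days: 340 − 31 = 309 left.
December 2144 has 31 days: 309 − 31 = 278 left.
November 2144 has 30 days: 278 − 30 = 248 left.
October 2144 has 31 days: 248 − 31 = 217 left.
September 2144 has 30 days: 217 − 30 = 187 left.
August 2144 has 31 days: 187 − 31 = 156 left.
July 2144 has 31 days: 156 − 31 = 125 left.
June 2144 has 30 days: 125 − 30 = 95 left.
May 2144 has 31 days: 95 − 31 = 64 left.
April 2144 has 30 days: 64 − 30 = 34 left.
March 2144 has 31 days: 34 − 31 = 3 left.
February 2144 has 29 days; 29 − 3 = 26 → February 26, 2144.

February 26, 2144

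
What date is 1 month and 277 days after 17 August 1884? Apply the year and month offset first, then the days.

June 21, 1885

Adding 1 month and 277 days from August 17, 1884: first the month/year part, then the days.
month 8 + 1 = 9 → September 1884.
Day 17 is valid in September, giving September 17, 1884.
Now add 277 days from September 17, 1884.
September has 30 days, so 30 − 17 = 13 days remain after September 17, 1884; 277 − 13 = 264 left.
October 1884 has 31 days: 264 − 31 = 233 left.
November 1884 has 30 days: 233 − 30 = 203 left.
December 1884 has 31 days: 203 − 31 = 172 left.
January 1885 has 31 days: 172 − 31 = 141 left.
February 1885 has 28 days (1885 is not a leap year): 141 − 28 = 113 left.
March 1885 has 31 days: 113 − 31 = 82 left.
April 1885 has 30 days: 82 − 30 = 52 left.
May 1885 has 31 days: 52 − 31 = 21 left.
21 days into June 1885 → June 21, 1885.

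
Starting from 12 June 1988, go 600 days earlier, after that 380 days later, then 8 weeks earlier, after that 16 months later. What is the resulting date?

Subtracting 600 days from June 12, 1988:
Going back 12 days from June 12, 1988 reaches the end of the previous month; 600 − 12 = 588 left.
May 1988 has 31 days: 588 − 31 = 557 left.
April 1988 has 30 days: 557 − 30 = 527 left.
March 1988 has 31 days: 527 − 31 = 496 left.
February 1988 has 29 days (1988 is a leap year): 496 − 29 = 467 left.
January 1988 has 31 days: 467 − 31 = 436 left.
December 1987 has 31 days: 436 − 31 = 405 left.
November 1987 has 30 days: 405 − 30 = 375 left.
October 1987 has 31 days: 375 − 31 = 344 left.
September 1987 has 30 days: 344 − 30 = 314 left.
August 1987 has 31 days: 314 − 31 = 283 left.
July 1987 has 31 days: 283 − 31 = 252 left.
June 1987 has 30 days: 252 − 30 = 222 left.
May 1987 has 31 days: 222 − 31 = 191 left.
April 1987 has 30 days: 191 − 30 = 161 left.
March 1987 has 31 days: 161 − 31 = 130 left.
February 1987 has 28 days (1987 is not a leap year): 130 − 28 = 102 left.
January 1987 has 31 days: 102 − 31 = 71 left.
December 1986 has 31 days: 71 − 31 = 40 left.
November 1986 has 30 days: 40 − 30 = 10 left.
October 1986 has 31 days; 31 − 10 = 21 → October 21, 1986.
Counting forward 380 days from October 21, 1986:
October has 31 days, so 31 − 21 = 10 days remain after October 21, 1986; 380 − 10 = 370 left.
November 1986 has 30 days: 370 − 30 = 340 left.
December 1986 has 31 days: 340 − 31 = 309 left.
January 1987 has 31 days: 309 − 31 = 278 left.
February 1987 has 28 days (1987 is not a leap year): 278 − 28 = 250 left.
March 1987 has 31 days: 250 − 31 = 219 left.
April 1987 has 30 days: 219 − 30 = 189 left.
May 1987 has 31 days: 189 − 31 = 158 left.
June 1987 has 30 days: 158 − 30 = 128 left.
July 1987 has 31 days: 128 − 31 = 97 left.
August 1987 has 31 days: 97 − 31 = 66 left.
September 1987 has 30 days: 66 − 30 = 36 left.
October 1987 has 31 days: 36 − 31 = 5 left.
5 days into November 1987 → November 5, 1987.
Subtracting 8 weeks (= 56 days) from November 5, 1987:
Going back 5 days from November 5, 1987 reaches the end of the previous month; 56 − 5 = 51 left.
October 1987 has 31 days: 51 − 31 = 20 left.
September 1987 has 30 days; 30 − 20 = 10 → September 10, 1987.
Counting forward 16 months from September 10, 1987:
month 9 + 16 = 25, which is month 1 of year 1989 → January 1989.
Day 10 is valid in January, giving January 10, 1989.

January 10, 1989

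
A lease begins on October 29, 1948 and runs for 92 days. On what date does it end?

Counting forward 92 days from October 29, 1948.
October has 31 days, so 31 − 29 = 2 days remain after October 29, 1948; 92 − 2 = 90 left.
November 1948 has 30 days: 90 − 30 = 60 left.
December 1948 has 31 days: 60 − 31 = 29 left.
29 days into January 1949 → January 29, 1949.

January 29, 1949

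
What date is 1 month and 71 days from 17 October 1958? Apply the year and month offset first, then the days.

January 27, 1959

Counting forward 1 month and 71 days from October 17, 1958: first the month/year part, then the days.
month 10 + 1 = 11 → November 1958.
Day 17 is valid in November, giving November 17, 1958.
Now add 71 days from November 17, 1958.
November has 30 days, so 30 − 17 = 13 days remain after November 17, 1958; 71 − 13 = 58 left.
December 1958 has 31 days: 58 − 31 = 27 left.
27 days into January 1959 → January 27, 1959.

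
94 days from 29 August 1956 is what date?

Counting forward 94 days from August 29, 1956.
August has 31 days, so 31 − 29 = 2 days remain after August 29, 1956; 94 − 2 = 92 left.
September 1956 has 30 days: 92 − 30 = 62 left.
October 1956 has 31 days: 62 − 31 = 31 left.
November 1956 has 30 days: 31 − 30 = 1 left.
1 day into December 1956 → December 1, 1956.

December 1, 1956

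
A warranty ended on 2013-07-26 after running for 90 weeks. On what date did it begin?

Going back 90 weeks = 630 days from July 26, 2013.
Going back 26 days from July 26, 2013 reaches the end of the previous month; 630 − 26 = 604 left.
June 2013 has 30 days: 604 − 30 = 574 left.
May 2013 has 31 days: 574 − 31 = 543 left.
April 2013 has 30 days: 543 − 30 = 513 left.
March 2013 has 31 days: 513 − 31 = 482 left.
February 2013 has 28 days (2013 is not a leap year): 482 − 28 = 454 left.
January 2013 has 31 days: 454 − 31 = 423 left.
December 2012 has 31 days: 423 − 31 = 392 left.
November 2012 has 30 days: 392 − 30 = 362 left.
October 2012 has 31 days: 362 − 31 = 331 left.
September 2012 has 30 days: 331 − 30 = 301 left.
August 2012 has 31 days: 301 − 31 = 270 left.
July 2012 has 31 days: 270 − 31 = 239 left.
June 2012 has 30 days: 239 − 30 = 209 left.
May 2012 has 31 days: 209 − 31 = 178 left.
April 2012 has 30 days: 178 − 30 = 148 left.
March 2012 has 31 days: 148 − 31 = 117 left.
February 2012 has 29 days (2012 is a leap year): 117 − 29 = 88 left.
January 2012 has 31 days: 88 − 31 = 57 left.
December 2011 has 31 days: 57 − 31 = 26 left.
November 2011 has 30 days; 30 − 26 = 4 → November 4, 2011.

November 4, 2011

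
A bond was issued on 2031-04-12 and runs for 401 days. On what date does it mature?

Adding 401 days from April 12, 2031.
April has 30 days, so 30 − 12 = 18 days remain after April 12, 2031; 401 − 18 = 383 left.
May 2031 has 31 days: 383 − 31 = 352 left.
June 2031 has 30 days: 352 − 30 = 322 left.
July 2031 has 31 days: 322 − 31 = 291 left.
August 2031 has 31 days: 291 − 31 = 260 left.
September 2031 has 30 days: 260 − 30 = 230 left.
October 2031 has 31 days: 230 − 31 = 199 left.
November 2031 has 30 days: 199 − 30 = 169 left.
December 2031 has 31 days: 169 − 31 = 138 left.
January 2032 has 31 days: 138 − 31 = 107 left.
February 2032 has 29 days (2032 is a leap year): 107 − 29 = 78 left.
March 2032 has 31 days: 78 − 31 = 47 left.
April 2032 has 30 days: 47 − 30 = 17 left.
17 days into May 2032 → May 17, 2032.

May 17, 2032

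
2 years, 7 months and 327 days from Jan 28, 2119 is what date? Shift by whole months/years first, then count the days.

July 21, 2122

Counting forward 2 years, 7 months and 327 days from January 28, 2119: first the month/year part, then the days.
+2 years → 2121; month 1 + 7 = 8 → August 2121.
Day 28 is valid in August, giving August 28, 2121.
Now add 327 days from August 28, 2121.
August has 31 days, so 31 − 28 = 3 days remain after August 28, 2121; 327 − 3 = 324 left.
September 2121 has 30 days: 324 − 30 = 294 left.
October 2121 has 31 days: 294 − 31 = 263 left.
November 2121 has 30 days: 263 − 30 = 233 left.
December 2121 has 31 days: 233 − 31 = 202 left.
January 2122 has 31 days: 202 − 31 = 171 left.
February 2122 has 28 days (2122 is not a leap year): 171 − 28 = 143 left.
March 2122 has 31 days: 143 − 31 = 112 left.
April 2122 has 30 days: 112 − 30 = 82 left.
May 2122 has 31 days: 82 − 31 = 51 left.
June 2122 has 30 days: 51 − 30 = 21 left.
21 days into July 2122 → July 21, 2122.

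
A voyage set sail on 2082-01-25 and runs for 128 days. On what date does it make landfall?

June 2, 2082

Adding 128 days from January 25, 2082.
January has 31 days, so 31 − 25 = 6 days remain after January 25, 2082; 128 − 6 = 122 left.
February 2082 has 28 days (2082 is not a leap year): 122 − 28 = 94 left.
March 2082 has 31 days: 94 − 31 = 63 left.
April 2082 has 30 days: 63 − 30 = 33 left.
May 2082 has 31 days: 33 − 31 = 2 left.
2 days into June 2082 → June 2, 2082.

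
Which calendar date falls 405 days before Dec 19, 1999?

November 9, 1998

Subtracting 405 days from December 19, 1999.
Going back 19 days from December 19, 1999 reaches the end of the previous month; 405 − 19 = 386 left.
November 1999 has 30 days: 386 − 30 = 356 left.
October 1999 has 31 days: 356 − 31 = 325 left.
September 1999 has 30 days: 325 − 30 = 295 left.
August 1999 has 31 days: 295 − 31 = 264 left.
July 1999 has 31 days: 264 − 31 = 233 left.
June 1999 has 30 days: 233 − 30 = 203 left.
May 1999 has 31 days: 203 − 31 = 172 left.
April 1999 has 30 days: 172 − 30 = 142 left.
March 1999 has 31 days: 142 − 31 = 111 left.
February 1999 has 28 days (1999 is not a leap year): 111 − 28 = 83 left.
January 1999 has 31 days: 83 − 31 = 52 left.
December 1998 has 31 days: 52 − 31 = 21 left.
November 1998 has 30 days; 30 − 21 = 9 → November 9, 1998.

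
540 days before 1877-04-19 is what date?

Counting back 540 days from April 19, 1877.
Going back 19 days from April 19, 1877 reaches the end of the previous month; 540 − 19 = 521 left.
March 1877 has 31 days: 521 − 31 = 490 left.
February 1877 has 28 days (1877 is not a leap year): 490 − 28 = 462 left.
January 1877 has 31 days: 462 − 31 = 431 left.
December 1876 has 31 days: 431 − 31 = 400 left.
November 1876 has 30 days: 400 − 30 = 370 left.
October 1876 has 31 days: 370 − 31 = 339 left.
September 1876 has 30 days: 339 − 30 = 309 left.
August 1876 has 31 days: 309 − 31 = 278 left.
July 1876 has 31 days: 278 − 31 = 247 left.
June 1876 has 30 days: 247 − 30 = 217 left.
May 1876 has 31 days: 217 − 31 = 186 left.
April 1876 has 30 days: 186 − 30 = 156 left.
March 1876 has 31 days: 156 − 31 = 125 left.
February 1876 has 29 days (1876 is a leap year): 125 − 29 = 96 left.
January 1876 has 31 days: 96 − 31 = 65 left.
December 1875 has 31 days: 65 − 31 = 34 left.
November 1875 has 30 days: 34 − 30 = 4 left.
October 1875 has 31 days; 31 − 4 = 27 → October 27, 1875.

October 27, 1875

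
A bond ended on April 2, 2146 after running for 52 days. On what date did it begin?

February 9, 2146

Subtracting 52 days from April 2, 2146.
Going back 2 days from April 2, 2146 reaches the end of the previous month; 52 − 2 = 50 left.
March 2146 has 31 days: 50 − 31 = 19 left.
February 2146 has 28 days; 28 − 19 = 9 → February 9, 2146.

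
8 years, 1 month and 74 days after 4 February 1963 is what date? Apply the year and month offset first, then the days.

Adding 8 years, 1 month and 74 days from February 4, 1963: first the month/year part, then the days.
+8 years → 1971; month 2 + 1 = 3 → March 1971.
Day 4 is valid in March, giving March 4, 1971.
Now add 74 days from March 4, 1971.
March has 31 days, so 31 − 4 = 27 days remain after March 4, 1971; 74 − 27 = 47 left.
April 1971 has 30 days: 47 − 30 = 17 left.
17 days into May 1971 → May 17, 1971.

May 17, 1971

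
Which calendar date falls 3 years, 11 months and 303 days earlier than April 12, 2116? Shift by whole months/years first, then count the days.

Going back 3 years, 11 months and 303 days from April 12, 2116: first the month/year part, then the days.
-3 years → 2113; month 4 − 11 = -7, which is month 5 of year 2112 → May 2112.
Day 12 is valid in May, giving May 12, 2112.
Now subtract 303 days from May 12, 2112.
Going back 12 days from May 12, 2112 reaches the end of the previous month; 303 − 12 = 291 left.
April 2112 has 30 days: 291 − 30 = 261 left.
March 2112 has 31 days: 261 − 31 = 230 left.
February 2112 has 29 days (2112 is a leap year): 230 − 29 = 201 left.
January 2112 has 31 days: 201 − 31 = 170 left.
December 2111 has 31 days: 170 − 31 = 139 left.
November 2111 has 30 days: 139 − 30 = 109 left.
October 2111 has 31 days: 109 − 31 = 78 left.
September 2111 has 30 days: 78 − 30 = 48 left.
August 2111 has 31 days: 48 − 31 = 17 left.
July 2111 has 31 days; 31 − 17 = 14 → July 14, 2111.

July 14, 2111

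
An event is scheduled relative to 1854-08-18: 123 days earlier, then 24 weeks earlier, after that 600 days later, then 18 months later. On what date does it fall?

December 23, 1856

Subtracting 123 days from August 18, 1854:
Going back 18 days from August 18, 1854 reaches the end of the previous month; 123 − 18 = 105 left.
July 1854 has 31 days: 105 − 31 = 74 left.
June 1854 has 30 days: 74 − 30 = 44 left.
May 1854 has 31 days: 44 − 31 = 13 left.
April 1854 has 30 days; 30 − 13 = 17 → April 17, 1854.
Counting back 24 weeks (= 168 days) from April 17, 1854:
Going back 17 days from April 17, 1854 reaches the end of the previous month; 168 − 17 = 151 left.
March 1854 has 31 days: 151 − 31 = 120 left.
February 1854 has 28 days (1854 is not a leap year): 120 − 28 = 92 left.
January 1854 has 31 days: 92 − 31 = 61 left.
December 1853 has 31 days: 61 − 31 = 30 left.
November 1853 has 30 days: 30 − 30 = 0 left.
October 1853 has 31 days; 31 − 0 = 31 → October 31, 1853.
Counting forward 600 days from October 31, 1853:
October has 31 days, so 31 − 31 = 0 days remain after October 31, 1853; 600 − 0 = 600 left.
November 1853 has 30 days: 600 − 30 = 570 left.
December 1853 has 31 days: 570 − 31 = 539 left.
January 1854 has 31 days: 539 − 31 = 508 left.
February 1854 has 28 days (1854 is not a leap year): 508 − 28 = 480 left.
March 1854 has 31 days: 480 − 31 = 449 left.
April 1854 has 30 days: 449 − 30 = 419 left.
May 1854 has 31 days: 419 − 31 = 388 left.
June 1854 has 30 days: 388 − 30 = 358 left.
July 1854 has 31 days: 358 − 31 = 327 left.
August 1854 has 31 days: 327 − 31 = 296 left.
September 1854 has 30 days: 296 − 30 = 266 left.
October 1854 has 31 days: 266 − 31 = 235 left.
November 1854 has 30 days: 235 − 30 = 205 left.
December 1854 has 31 days: 205 − 31 = 174 left.
January 1855 has 31 days: 174 − 31 = 143 left.
February 1855 has 28 days (1855 is not a leap year): 143 − 28 = 115 left.
March 1855 has 31 days: 115 − 31 = 84 left.
April 1855 has 30 days: 84 − 30 = 54 left.
May 1855 has 31 days: 54 − 31 = 23 left.
23 days into June 1855 → June 23, 1855.
Advancing 18 months from June 23, 1855:
month 6 + 18 = 24, which is month 12 of year 1856 → December 1856.
Day 23 is valid in December, giving December 23, 1856.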